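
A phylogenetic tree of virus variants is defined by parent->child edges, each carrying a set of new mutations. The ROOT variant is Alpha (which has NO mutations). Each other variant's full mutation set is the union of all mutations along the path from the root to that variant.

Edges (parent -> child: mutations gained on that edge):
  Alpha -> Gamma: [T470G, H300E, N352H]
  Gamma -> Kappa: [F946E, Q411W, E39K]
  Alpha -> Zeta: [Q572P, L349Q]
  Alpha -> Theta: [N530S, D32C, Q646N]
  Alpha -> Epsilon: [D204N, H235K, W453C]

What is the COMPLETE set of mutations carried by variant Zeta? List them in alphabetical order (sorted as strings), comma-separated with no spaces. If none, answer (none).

Answer: L349Q,Q572P

Derivation:
At Alpha: gained [] -> total []
At Zeta: gained ['Q572P', 'L349Q'] -> total ['L349Q', 'Q572P']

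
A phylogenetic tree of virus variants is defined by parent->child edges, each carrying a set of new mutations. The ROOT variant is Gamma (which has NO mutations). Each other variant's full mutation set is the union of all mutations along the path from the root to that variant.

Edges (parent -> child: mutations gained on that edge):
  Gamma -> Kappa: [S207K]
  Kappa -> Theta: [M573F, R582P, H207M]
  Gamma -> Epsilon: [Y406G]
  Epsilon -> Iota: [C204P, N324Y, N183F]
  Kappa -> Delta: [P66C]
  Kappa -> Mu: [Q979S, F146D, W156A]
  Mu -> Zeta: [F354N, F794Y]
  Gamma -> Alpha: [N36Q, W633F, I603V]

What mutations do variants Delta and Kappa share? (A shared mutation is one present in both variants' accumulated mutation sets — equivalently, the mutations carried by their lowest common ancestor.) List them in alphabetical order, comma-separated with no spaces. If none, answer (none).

Accumulating mutations along path to Delta:
  At Gamma: gained [] -> total []
  At Kappa: gained ['S207K'] -> total ['S207K']
  At Delta: gained ['P66C'] -> total ['P66C', 'S207K']
Mutations(Delta) = ['P66C', 'S207K']
Accumulating mutations along path to Kappa:
  At Gamma: gained [] -> total []
  At Kappa: gained ['S207K'] -> total ['S207K']
Mutations(Kappa) = ['S207K']
Intersection: ['P66C', 'S207K'] ∩ ['S207K'] = ['S207K']

Answer: S207K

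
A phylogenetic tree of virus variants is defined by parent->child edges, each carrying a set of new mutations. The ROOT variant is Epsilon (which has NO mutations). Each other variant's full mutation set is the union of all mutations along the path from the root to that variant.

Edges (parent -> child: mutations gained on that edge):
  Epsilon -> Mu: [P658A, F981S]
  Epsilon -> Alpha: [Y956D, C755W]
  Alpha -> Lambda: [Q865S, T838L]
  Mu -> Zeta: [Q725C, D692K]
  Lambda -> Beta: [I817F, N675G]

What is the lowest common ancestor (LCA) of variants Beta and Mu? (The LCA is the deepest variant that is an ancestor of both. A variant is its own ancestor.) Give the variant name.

Answer: Epsilon

Derivation:
Path from root to Beta: Epsilon -> Alpha -> Lambda -> Beta
  ancestors of Beta: {Epsilon, Alpha, Lambda, Beta}
Path from root to Mu: Epsilon -> Mu
  ancestors of Mu: {Epsilon, Mu}
Common ancestors: {Epsilon}
Walk up from Mu: Mu (not in ancestors of Beta), Epsilon (in ancestors of Beta)
Deepest common ancestor (LCA) = Epsilon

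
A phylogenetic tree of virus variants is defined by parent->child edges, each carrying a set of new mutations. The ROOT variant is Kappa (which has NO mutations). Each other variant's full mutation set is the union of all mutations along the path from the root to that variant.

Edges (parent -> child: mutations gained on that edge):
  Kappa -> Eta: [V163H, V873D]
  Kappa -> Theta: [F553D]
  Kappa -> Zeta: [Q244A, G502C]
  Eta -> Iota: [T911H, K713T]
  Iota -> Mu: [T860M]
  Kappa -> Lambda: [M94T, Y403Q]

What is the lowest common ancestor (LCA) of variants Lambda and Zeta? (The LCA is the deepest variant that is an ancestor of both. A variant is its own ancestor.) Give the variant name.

Path from root to Lambda: Kappa -> Lambda
  ancestors of Lambda: {Kappa, Lambda}
Path from root to Zeta: Kappa -> Zeta
  ancestors of Zeta: {Kappa, Zeta}
Common ancestors: {Kappa}
Walk up from Zeta: Zeta (not in ancestors of Lambda), Kappa (in ancestors of Lambda)
Deepest common ancestor (LCA) = Kappa

Answer: Kappa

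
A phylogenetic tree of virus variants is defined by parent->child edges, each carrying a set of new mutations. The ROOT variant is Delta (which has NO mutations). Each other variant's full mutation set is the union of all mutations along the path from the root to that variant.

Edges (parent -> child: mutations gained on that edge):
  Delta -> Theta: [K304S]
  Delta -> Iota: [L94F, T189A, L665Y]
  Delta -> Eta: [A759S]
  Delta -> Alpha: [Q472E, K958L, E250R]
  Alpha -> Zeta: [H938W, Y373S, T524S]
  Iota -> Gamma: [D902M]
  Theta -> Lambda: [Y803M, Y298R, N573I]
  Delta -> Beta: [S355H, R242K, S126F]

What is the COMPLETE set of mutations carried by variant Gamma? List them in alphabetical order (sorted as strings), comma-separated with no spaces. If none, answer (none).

At Delta: gained [] -> total []
At Iota: gained ['L94F', 'T189A', 'L665Y'] -> total ['L665Y', 'L94F', 'T189A']
At Gamma: gained ['D902M'] -> total ['D902M', 'L665Y', 'L94F', 'T189A']

Answer: D902M,L665Y,L94F,T189A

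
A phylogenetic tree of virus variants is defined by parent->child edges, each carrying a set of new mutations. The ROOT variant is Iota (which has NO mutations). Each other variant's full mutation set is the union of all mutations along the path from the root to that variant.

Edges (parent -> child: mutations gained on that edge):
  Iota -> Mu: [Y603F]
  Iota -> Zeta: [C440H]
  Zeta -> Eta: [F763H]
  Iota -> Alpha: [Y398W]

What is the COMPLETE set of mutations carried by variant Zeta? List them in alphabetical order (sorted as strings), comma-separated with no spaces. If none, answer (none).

Answer: C440H

Derivation:
At Iota: gained [] -> total []
At Zeta: gained ['C440H'] -> total ['C440H']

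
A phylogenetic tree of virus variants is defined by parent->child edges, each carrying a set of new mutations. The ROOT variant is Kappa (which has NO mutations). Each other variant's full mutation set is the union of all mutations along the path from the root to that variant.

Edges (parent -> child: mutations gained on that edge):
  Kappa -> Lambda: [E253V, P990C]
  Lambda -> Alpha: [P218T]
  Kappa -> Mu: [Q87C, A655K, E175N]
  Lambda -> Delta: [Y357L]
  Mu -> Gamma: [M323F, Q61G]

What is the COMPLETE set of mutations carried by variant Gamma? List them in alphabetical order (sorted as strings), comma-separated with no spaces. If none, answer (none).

Answer: A655K,E175N,M323F,Q61G,Q87C

Derivation:
At Kappa: gained [] -> total []
At Mu: gained ['Q87C', 'A655K', 'E175N'] -> total ['A655K', 'E175N', 'Q87C']
At Gamma: gained ['M323F', 'Q61G'] -> total ['A655K', 'E175N', 'M323F', 'Q61G', 'Q87C']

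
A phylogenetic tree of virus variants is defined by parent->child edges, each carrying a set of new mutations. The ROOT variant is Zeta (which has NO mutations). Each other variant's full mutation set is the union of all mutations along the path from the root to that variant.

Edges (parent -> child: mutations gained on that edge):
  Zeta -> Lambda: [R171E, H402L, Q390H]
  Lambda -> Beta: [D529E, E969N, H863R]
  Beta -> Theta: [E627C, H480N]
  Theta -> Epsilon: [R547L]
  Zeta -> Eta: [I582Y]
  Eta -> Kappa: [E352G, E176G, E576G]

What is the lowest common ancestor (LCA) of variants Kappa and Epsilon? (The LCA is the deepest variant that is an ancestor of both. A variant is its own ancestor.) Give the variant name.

Path from root to Kappa: Zeta -> Eta -> Kappa
  ancestors of Kappa: {Zeta, Eta, Kappa}
Path from root to Epsilon: Zeta -> Lambda -> Beta -> Theta -> Epsilon
  ancestors of Epsilon: {Zeta, Lambda, Beta, Theta, Epsilon}
Common ancestors: {Zeta}
Walk up from Epsilon: Epsilon (not in ancestors of Kappa), Theta (not in ancestors of Kappa), Beta (not in ancestors of Kappa), Lambda (not in ancestors of Kappa), Zeta (in ancestors of Kappa)
Deepest common ancestor (LCA) = Zeta

Answer: Zeta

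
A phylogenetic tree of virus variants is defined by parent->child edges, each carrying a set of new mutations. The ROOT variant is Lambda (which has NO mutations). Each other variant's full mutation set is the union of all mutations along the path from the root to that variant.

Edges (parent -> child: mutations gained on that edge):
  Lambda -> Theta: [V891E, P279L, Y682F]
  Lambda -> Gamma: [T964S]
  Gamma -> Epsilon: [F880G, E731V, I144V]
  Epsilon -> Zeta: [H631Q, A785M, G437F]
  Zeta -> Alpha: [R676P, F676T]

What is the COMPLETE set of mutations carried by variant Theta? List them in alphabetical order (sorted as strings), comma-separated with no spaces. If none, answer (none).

At Lambda: gained [] -> total []
At Theta: gained ['V891E', 'P279L', 'Y682F'] -> total ['P279L', 'V891E', 'Y682F']

Answer: P279L,V891E,Y682F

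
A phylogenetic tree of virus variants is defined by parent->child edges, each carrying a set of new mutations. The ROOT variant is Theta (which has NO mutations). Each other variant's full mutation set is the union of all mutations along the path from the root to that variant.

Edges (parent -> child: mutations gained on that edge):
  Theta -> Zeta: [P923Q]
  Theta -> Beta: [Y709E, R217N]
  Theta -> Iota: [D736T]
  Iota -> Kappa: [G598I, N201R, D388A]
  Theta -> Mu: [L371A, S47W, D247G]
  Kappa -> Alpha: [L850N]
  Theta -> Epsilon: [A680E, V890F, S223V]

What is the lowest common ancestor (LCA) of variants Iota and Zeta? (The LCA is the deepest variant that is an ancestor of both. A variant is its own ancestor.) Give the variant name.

Path from root to Iota: Theta -> Iota
  ancestors of Iota: {Theta, Iota}
Path from root to Zeta: Theta -> Zeta
  ancestors of Zeta: {Theta, Zeta}
Common ancestors: {Theta}
Walk up from Zeta: Zeta (not in ancestors of Iota), Theta (in ancestors of Iota)
Deepest common ancestor (LCA) = Theta

Answer: Theta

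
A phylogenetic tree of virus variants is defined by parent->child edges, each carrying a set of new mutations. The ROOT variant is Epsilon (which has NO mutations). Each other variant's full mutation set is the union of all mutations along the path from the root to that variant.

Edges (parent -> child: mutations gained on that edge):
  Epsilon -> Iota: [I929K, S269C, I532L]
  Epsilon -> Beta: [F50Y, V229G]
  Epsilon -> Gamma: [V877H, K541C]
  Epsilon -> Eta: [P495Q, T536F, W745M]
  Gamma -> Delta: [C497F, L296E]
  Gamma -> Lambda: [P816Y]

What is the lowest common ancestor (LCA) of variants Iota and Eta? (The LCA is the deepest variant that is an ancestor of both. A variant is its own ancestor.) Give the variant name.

Path from root to Iota: Epsilon -> Iota
  ancestors of Iota: {Epsilon, Iota}
Path from root to Eta: Epsilon -> Eta
  ancestors of Eta: {Epsilon, Eta}
Common ancestors: {Epsilon}
Walk up from Eta: Eta (not in ancestors of Iota), Epsilon (in ancestors of Iota)
Deepest common ancestor (LCA) = Epsilon

Answer: Epsilon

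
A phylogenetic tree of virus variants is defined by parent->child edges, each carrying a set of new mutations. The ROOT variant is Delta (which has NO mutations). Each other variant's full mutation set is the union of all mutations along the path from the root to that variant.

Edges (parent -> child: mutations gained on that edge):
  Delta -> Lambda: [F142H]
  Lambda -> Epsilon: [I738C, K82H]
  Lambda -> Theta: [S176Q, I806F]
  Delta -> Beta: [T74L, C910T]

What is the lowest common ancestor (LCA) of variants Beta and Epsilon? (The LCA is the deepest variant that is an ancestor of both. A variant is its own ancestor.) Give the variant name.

Answer: Delta

Derivation:
Path from root to Beta: Delta -> Beta
  ancestors of Beta: {Delta, Beta}
Path from root to Epsilon: Delta -> Lambda -> Epsilon
  ancestors of Epsilon: {Delta, Lambda, Epsilon}
Common ancestors: {Delta}
Walk up from Epsilon: Epsilon (not in ancestors of Beta), Lambda (not in ancestors of Beta), Delta (in ancestors of Beta)
Deepest common ancestor (LCA) = Delta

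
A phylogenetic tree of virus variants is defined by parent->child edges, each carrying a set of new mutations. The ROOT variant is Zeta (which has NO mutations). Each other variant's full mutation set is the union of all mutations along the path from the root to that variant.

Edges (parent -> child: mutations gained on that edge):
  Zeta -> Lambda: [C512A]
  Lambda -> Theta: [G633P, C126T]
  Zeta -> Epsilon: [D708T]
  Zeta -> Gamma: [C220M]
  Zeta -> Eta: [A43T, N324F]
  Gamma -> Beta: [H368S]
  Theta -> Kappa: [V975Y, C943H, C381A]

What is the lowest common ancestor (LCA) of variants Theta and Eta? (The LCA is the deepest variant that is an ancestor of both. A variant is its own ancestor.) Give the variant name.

Answer: Zeta

Derivation:
Path from root to Theta: Zeta -> Lambda -> Theta
  ancestors of Theta: {Zeta, Lambda, Theta}
Path from root to Eta: Zeta -> Eta
  ancestors of Eta: {Zeta, Eta}
Common ancestors: {Zeta}
Walk up from Eta: Eta (not in ancestors of Theta), Zeta (in ancestors of Theta)
Deepest common ancestor (LCA) = Zeta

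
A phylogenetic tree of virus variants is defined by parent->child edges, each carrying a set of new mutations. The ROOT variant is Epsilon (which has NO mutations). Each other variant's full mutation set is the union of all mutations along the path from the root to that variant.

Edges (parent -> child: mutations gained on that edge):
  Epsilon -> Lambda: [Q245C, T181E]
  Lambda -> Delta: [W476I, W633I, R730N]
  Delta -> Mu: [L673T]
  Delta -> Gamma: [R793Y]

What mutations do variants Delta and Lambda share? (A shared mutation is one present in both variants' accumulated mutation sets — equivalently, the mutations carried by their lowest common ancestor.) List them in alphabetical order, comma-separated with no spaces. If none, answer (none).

Accumulating mutations along path to Delta:
  At Epsilon: gained [] -> total []
  At Lambda: gained ['Q245C', 'T181E'] -> total ['Q245C', 'T181E']
  At Delta: gained ['W476I', 'W633I', 'R730N'] -> total ['Q245C', 'R730N', 'T181E', 'W476I', 'W633I']
Mutations(Delta) = ['Q245C', 'R730N', 'T181E', 'W476I', 'W633I']
Accumulating mutations along path to Lambda:
  At Epsilon: gained [] -> total []
  At Lambda: gained ['Q245C', 'T181E'] -> total ['Q245C', 'T181E']
Mutations(Lambda) = ['Q245C', 'T181E']
Intersection: ['Q245C', 'R730N', 'T181E', 'W476I', 'W633I'] ∩ ['Q245C', 'T181E'] = ['Q245C', 'T181E']

Answer: Q245C,T181E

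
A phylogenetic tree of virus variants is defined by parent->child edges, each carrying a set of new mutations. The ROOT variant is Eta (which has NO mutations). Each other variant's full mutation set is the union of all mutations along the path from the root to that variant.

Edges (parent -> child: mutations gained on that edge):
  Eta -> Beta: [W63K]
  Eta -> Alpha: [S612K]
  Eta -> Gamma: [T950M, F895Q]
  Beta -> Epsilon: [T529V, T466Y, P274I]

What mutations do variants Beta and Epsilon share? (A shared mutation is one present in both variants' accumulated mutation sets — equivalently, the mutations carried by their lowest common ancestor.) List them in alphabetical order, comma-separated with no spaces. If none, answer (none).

Answer: W63K

Derivation:
Accumulating mutations along path to Beta:
  At Eta: gained [] -> total []
  At Beta: gained ['W63K'] -> total ['W63K']
Mutations(Beta) = ['W63K']
Accumulating mutations along path to Epsilon:
  At Eta: gained [] -> total []
  At Beta: gained ['W63K'] -> total ['W63K']
  At Epsilon: gained ['T529V', 'T466Y', 'P274I'] -> total ['P274I', 'T466Y', 'T529V', 'W63K']
Mutations(Epsilon) = ['P274I', 'T466Y', 'T529V', 'W63K']
Intersection: ['W63K'] ∩ ['P274I', 'T466Y', 'T529V', 'W63K'] = ['W63K']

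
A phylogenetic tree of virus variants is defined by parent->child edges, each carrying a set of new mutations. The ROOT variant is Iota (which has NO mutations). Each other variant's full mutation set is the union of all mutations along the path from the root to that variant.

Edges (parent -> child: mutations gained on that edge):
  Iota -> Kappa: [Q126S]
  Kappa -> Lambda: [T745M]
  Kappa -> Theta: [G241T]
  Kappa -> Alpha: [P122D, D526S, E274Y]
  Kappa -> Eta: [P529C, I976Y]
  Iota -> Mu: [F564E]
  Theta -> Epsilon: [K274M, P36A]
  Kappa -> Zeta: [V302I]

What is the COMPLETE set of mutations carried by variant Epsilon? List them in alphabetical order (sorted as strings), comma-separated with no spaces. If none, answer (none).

At Iota: gained [] -> total []
At Kappa: gained ['Q126S'] -> total ['Q126S']
At Theta: gained ['G241T'] -> total ['G241T', 'Q126S']
At Epsilon: gained ['K274M', 'P36A'] -> total ['G241T', 'K274M', 'P36A', 'Q126S']

Answer: G241T,K274M,P36A,Q126S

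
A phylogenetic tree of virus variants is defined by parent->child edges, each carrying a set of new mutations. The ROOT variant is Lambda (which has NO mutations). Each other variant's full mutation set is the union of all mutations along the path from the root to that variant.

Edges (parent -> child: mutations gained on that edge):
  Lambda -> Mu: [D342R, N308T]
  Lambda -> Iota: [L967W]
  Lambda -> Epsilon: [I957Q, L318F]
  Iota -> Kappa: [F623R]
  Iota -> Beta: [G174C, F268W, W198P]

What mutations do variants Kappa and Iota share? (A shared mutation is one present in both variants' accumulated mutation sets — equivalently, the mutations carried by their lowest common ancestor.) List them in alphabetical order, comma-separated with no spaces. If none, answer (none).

Answer: L967W

Derivation:
Accumulating mutations along path to Kappa:
  At Lambda: gained [] -> total []
  At Iota: gained ['L967W'] -> total ['L967W']
  At Kappa: gained ['F623R'] -> total ['F623R', 'L967W']
Mutations(Kappa) = ['F623R', 'L967W']
Accumulating mutations along path to Iota:
  At Lambda: gained [] -> total []
  At Iota: gained ['L967W'] -> total ['L967W']
Mutations(Iota) = ['L967W']
Intersection: ['F623R', 'L967W'] ∩ ['L967W'] = ['L967W']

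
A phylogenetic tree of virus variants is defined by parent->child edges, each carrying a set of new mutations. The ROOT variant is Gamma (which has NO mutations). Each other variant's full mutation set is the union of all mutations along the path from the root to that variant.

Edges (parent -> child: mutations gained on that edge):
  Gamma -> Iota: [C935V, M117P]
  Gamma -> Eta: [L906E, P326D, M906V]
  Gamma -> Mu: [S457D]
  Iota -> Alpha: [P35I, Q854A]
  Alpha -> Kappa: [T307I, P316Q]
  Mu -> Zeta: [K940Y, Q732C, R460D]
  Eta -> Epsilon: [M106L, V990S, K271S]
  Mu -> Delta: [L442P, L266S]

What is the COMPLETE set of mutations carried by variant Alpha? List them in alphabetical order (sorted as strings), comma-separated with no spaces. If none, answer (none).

Answer: C935V,M117P,P35I,Q854A

Derivation:
At Gamma: gained [] -> total []
At Iota: gained ['C935V', 'M117P'] -> total ['C935V', 'M117P']
At Alpha: gained ['P35I', 'Q854A'] -> total ['C935V', 'M117P', 'P35I', 'Q854A']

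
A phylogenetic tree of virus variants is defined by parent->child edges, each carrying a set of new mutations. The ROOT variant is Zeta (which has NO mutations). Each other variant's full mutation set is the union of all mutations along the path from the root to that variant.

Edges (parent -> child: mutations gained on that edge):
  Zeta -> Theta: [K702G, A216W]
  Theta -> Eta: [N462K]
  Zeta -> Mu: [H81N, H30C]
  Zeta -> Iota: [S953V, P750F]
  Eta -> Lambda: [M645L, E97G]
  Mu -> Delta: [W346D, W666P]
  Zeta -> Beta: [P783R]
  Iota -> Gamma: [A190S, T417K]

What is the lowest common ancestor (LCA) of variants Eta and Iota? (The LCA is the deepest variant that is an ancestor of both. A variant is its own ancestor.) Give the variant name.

Answer: Zeta

Derivation:
Path from root to Eta: Zeta -> Theta -> Eta
  ancestors of Eta: {Zeta, Theta, Eta}
Path from root to Iota: Zeta -> Iota
  ancestors of Iota: {Zeta, Iota}
Common ancestors: {Zeta}
Walk up from Iota: Iota (not in ancestors of Eta), Zeta (in ancestors of Eta)
Deepest common ancestor (LCA) = Zeta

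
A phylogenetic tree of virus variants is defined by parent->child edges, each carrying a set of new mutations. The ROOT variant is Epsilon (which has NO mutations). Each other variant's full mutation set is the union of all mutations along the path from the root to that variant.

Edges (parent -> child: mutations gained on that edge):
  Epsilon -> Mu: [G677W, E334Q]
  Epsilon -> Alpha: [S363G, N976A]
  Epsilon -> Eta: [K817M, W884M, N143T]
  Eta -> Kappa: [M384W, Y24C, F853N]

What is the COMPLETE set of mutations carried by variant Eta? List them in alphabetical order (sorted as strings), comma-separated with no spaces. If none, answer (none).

At Epsilon: gained [] -> total []
At Eta: gained ['K817M', 'W884M', 'N143T'] -> total ['K817M', 'N143T', 'W884M']

Answer: K817M,N143T,W884M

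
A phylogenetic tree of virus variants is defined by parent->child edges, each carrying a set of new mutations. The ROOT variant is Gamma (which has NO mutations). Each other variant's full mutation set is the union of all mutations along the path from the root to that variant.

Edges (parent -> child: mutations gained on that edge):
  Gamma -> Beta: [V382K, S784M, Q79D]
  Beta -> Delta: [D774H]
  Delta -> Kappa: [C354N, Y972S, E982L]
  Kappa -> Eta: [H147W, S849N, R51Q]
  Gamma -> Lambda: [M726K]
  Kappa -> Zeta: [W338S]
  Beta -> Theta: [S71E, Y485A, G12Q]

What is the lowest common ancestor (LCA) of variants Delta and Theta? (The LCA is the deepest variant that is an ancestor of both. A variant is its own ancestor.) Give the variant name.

Answer: Beta

Derivation:
Path from root to Delta: Gamma -> Beta -> Delta
  ancestors of Delta: {Gamma, Beta, Delta}
Path from root to Theta: Gamma -> Beta -> Theta
  ancestors of Theta: {Gamma, Beta, Theta}
Common ancestors: {Gamma, Beta}
Walk up from Theta: Theta (not in ancestors of Delta), Beta (in ancestors of Delta), Gamma (in ancestors of Delta)
Deepest common ancestor (LCA) = Beta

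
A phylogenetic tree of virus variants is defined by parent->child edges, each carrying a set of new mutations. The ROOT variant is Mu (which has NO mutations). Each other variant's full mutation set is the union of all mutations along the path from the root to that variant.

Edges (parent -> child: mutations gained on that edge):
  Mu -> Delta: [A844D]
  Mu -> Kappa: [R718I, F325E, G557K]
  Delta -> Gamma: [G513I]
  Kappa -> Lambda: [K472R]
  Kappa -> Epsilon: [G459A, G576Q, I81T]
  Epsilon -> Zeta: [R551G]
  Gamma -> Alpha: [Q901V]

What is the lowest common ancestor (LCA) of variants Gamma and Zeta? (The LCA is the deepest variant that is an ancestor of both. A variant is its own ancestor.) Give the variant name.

Path from root to Gamma: Mu -> Delta -> Gamma
  ancestors of Gamma: {Mu, Delta, Gamma}
Path from root to Zeta: Mu -> Kappa -> Epsilon -> Zeta
  ancestors of Zeta: {Mu, Kappa, Epsilon, Zeta}
Common ancestors: {Mu}
Walk up from Zeta: Zeta (not in ancestors of Gamma), Epsilon (not in ancestors of Gamma), Kappa (not in ancestors of Gamma), Mu (in ancestors of Gamma)
Deepest common ancestor (LCA) = Mu

Answer: Mu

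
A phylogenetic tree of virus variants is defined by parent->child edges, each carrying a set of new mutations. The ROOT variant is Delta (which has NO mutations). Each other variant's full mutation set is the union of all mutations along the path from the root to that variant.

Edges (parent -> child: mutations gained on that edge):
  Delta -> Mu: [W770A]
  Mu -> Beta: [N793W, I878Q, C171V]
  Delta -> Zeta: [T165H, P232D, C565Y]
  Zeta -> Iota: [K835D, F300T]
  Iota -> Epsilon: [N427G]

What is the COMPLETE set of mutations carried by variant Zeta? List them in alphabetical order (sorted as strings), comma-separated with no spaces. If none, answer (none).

At Delta: gained [] -> total []
At Zeta: gained ['T165H', 'P232D', 'C565Y'] -> total ['C565Y', 'P232D', 'T165H']

Answer: C565Y,P232D,T165H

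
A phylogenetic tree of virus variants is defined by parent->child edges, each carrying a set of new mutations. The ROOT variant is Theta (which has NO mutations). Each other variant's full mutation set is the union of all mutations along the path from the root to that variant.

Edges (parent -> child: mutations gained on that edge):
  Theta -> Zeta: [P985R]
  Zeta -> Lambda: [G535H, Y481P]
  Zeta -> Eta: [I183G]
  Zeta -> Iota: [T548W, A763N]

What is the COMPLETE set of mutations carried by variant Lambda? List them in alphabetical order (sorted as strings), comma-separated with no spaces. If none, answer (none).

At Theta: gained [] -> total []
At Zeta: gained ['P985R'] -> total ['P985R']
At Lambda: gained ['G535H', 'Y481P'] -> total ['G535H', 'P985R', 'Y481P']

Answer: G535H,P985R,Y481P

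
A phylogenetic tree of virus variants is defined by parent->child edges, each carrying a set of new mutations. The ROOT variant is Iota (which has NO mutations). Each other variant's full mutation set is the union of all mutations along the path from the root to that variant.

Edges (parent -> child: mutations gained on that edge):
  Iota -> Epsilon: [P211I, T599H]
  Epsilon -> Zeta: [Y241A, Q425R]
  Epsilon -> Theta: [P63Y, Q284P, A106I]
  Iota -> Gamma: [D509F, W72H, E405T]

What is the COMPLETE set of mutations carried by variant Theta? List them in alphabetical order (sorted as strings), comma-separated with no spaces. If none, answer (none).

At Iota: gained [] -> total []
At Epsilon: gained ['P211I', 'T599H'] -> total ['P211I', 'T599H']
At Theta: gained ['P63Y', 'Q284P', 'A106I'] -> total ['A106I', 'P211I', 'P63Y', 'Q284P', 'T599H']

Answer: A106I,P211I,P63Y,Q284P,T599H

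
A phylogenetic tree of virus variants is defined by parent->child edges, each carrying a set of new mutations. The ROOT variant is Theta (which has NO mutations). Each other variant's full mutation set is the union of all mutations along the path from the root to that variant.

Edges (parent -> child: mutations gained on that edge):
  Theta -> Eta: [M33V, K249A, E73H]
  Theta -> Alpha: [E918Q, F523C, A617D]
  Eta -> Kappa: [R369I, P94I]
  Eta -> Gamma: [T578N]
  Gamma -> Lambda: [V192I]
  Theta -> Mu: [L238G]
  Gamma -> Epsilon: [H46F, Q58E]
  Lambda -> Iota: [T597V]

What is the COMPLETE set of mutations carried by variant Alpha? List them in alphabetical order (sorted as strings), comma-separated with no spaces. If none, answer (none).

Answer: A617D,E918Q,F523C

Derivation:
At Theta: gained [] -> total []
At Alpha: gained ['E918Q', 'F523C', 'A617D'] -> total ['A617D', 'E918Q', 'F523C']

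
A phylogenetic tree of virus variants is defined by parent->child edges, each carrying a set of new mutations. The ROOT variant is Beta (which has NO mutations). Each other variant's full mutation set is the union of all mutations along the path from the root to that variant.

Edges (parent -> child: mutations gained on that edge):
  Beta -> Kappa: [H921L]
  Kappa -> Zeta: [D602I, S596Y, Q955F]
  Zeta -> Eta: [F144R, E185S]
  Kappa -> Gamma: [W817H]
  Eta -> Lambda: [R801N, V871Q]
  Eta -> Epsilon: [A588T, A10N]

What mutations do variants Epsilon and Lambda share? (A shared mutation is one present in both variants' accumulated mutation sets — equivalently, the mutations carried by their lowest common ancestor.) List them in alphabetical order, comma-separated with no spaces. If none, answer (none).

Accumulating mutations along path to Epsilon:
  At Beta: gained [] -> total []
  At Kappa: gained ['H921L'] -> total ['H921L']
  At Zeta: gained ['D602I', 'S596Y', 'Q955F'] -> total ['D602I', 'H921L', 'Q955F', 'S596Y']
  At Eta: gained ['F144R', 'E185S'] -> total ['D602I', 'E185S', 'F144R', 'H921L', 'Q955F', 'S596Y']
  At Epsilon: gained ['A588T', 'A10N'] -> total ['A10N', 'A588T', 'D602I', 'E185S', 'F144R', 'H921L', 'Q955F', 'S596Y']
Mutations(Epsilon) = ['A10N', 'A588T', 'D602I', 'E185S', 'F144R', 'H921L', 'Q955F', 'S596Y']
Accumulating mutations along path to Lambda:
  At Beta: gained [] -> total []
  At Kappa: gained ['H921L'] -> total ['H921L']
  At Zeta: gained ['D602I', 'S596Y', 'Q955F'] -> total ['D602I', 'H921L', 'Q955F', 'S596Y']
  At Eta: gained ['F144R', 'E185S'] -> total ['D602I', 'E185S', 'F144R', 'H921L', 'Q955F', 'S596Y']
  At Lambda: gained ['R801N', 'V871Q'] -> total ['D602I', 'E185S', 'F144R', 'H921L', 'Q955F', 'R801N', 'S596Y', 'V871Q']
Mutations(Lambda) = ['D602I', 'E185S', 'F144R', 'H921L', 'Q955F', 'R801N', 'S596Y', 'V871Q']
Intersection: ['A10N', 'A588T', 'D602I', 'E185S', 'F144R', 'H921L', 'Q955F', 'S596Y'] ∩ ['D602I', 'E185S', 'F144R', 'H921L', 'Q955F', 'R801N', 'S596Y', 'V871Q'] = ['D602I', 'E185S', 'F144R', 'H921L', 'Q955F', 'S596Y']

Answer: D602I,E185S,F144R,H921L,Q955F,S596Y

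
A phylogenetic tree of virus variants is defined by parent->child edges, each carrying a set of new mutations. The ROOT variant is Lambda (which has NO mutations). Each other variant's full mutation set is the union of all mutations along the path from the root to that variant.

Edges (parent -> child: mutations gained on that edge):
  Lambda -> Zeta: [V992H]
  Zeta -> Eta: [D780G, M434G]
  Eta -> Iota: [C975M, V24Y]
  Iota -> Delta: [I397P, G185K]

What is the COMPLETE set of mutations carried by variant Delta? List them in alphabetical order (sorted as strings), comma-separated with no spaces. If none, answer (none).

At Lambda: gained [] -> total []
At Zeta: gained ['V992H'] -> total ['V992H']
At Eta: gained ['D780G', 'M434G'] -> total ['D780G', 'M434G', 'V992H']
At Iota: gained ['C975M', 'V24Y'] -> total ['C975M', 'D780G', 'M434G', 'V24Y', 'V992H']
At Delta: gained ['I397P', 'G185K'] -> total ['C975M', 'D780G', 'G185K', 'I397P', 'M434G', 'V24Y', 'V992H']

Answer: C975M,D780G,G185K,I397P,M434G,V24Y,V992H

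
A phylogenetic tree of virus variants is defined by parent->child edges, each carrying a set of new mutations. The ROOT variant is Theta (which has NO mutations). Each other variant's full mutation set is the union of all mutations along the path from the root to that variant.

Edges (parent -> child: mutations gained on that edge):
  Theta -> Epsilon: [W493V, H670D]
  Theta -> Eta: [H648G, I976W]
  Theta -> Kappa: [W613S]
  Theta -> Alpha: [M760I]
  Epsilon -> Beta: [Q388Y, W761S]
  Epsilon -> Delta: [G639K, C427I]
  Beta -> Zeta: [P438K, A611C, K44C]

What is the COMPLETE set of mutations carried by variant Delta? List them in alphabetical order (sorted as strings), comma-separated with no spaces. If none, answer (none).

Answer: C427I,G639K,H670D,W493V

Derivation:
At Theta: gained [] -> total []
At Epsilon: gained ['W493V', 'H670D'] -> total ['H670D', 'W493V']
At Delta: gained ['G639K', 'C427I'] -> total ['C427I', 'G639K', 'H670D', 'W493V']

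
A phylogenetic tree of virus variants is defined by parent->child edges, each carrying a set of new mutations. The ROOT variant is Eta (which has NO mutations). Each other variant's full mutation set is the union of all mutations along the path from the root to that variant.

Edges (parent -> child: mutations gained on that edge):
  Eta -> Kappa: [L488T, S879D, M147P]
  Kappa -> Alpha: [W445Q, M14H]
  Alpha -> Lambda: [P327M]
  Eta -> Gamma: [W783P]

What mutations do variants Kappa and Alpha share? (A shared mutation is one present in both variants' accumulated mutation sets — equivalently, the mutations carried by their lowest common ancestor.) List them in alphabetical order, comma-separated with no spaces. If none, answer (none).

Answer: L488T,M147P,S879D

Derivation:
Accumulating mutations along path to Kappa:
  At Eta: gained [] -> total []
  At Kappa: gained ['L488T', 'S879D', 'M147P'] -> total ['L488T', 'M147P', 'S879D']
Mutations(Kappa) = ['L488T', 'M147P', 'S879D']
Accumulating mutations along path to Alpha:
  At Eta: gained [] -> total []
  At Kappa: gained ['L488T', 'S879D', 'M147P'] -> total ['L488T', 'M147P', 'S879D']
  At Alpha: gained ['W445Q', 'M14H'] -> total ['L488T', 'M147P', 'M14H', 'S879D', 'W445Q']
Mutations(Alpha) = ['L488T', 'M147P', 'M14H', 'S879D', 'W445Q']
Intersection: ['L488T', 'M147P', 'S879D'] ∩ ['L488T', 'M147P', 'M14H', 'S879D', 'W445Q'] = ['L488T', 'M147P', 'S879D']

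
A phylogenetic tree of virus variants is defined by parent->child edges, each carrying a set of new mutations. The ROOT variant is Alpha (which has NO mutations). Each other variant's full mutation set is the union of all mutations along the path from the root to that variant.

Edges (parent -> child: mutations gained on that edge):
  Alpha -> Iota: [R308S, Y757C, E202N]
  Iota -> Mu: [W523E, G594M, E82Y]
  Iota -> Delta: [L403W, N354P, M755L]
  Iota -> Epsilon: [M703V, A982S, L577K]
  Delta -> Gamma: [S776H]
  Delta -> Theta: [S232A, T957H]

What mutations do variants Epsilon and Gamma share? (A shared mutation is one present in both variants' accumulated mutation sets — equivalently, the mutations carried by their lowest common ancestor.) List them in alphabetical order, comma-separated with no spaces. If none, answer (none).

Accumulating mutations along path to Epsilon:
  At Alpha: gained [] -> total []
  At Iota: gained ['R308S', 'Y757C', 'E202N'] -> total ['E202N', 'R308S', 'Y757C']
  At Epsilon: gained ['M703V', 'A982S', 'L577K'] -> total ['A982S', 'E202N', 'L577K', 'M703V', 'R308S', 'Y757C']
Mutations(Epsilon) = ['A982S', 'E202N', 'L577K', 'M703V', 'R308S', 'Y757C']
Accumulating mutations along path to Gamma:
  At Alpha: gained [] -> total []
  At Iota: gained ['R308S', 'Y757C', 'E202N'] -> total ['E202N', 'R308S', 'Y757C']
  At Delta: gained ['L403W', 'N354P', 'M755L'] -> total ['E202N', 'L403W', 'M755L', 'N354P', 'R308S', 'Y757C']
  At Gamma: gained ['S776H'] -> total ['E202N', 'L403W', 'M755L', 'N354P', 'R308S', 'S776H', 'Y757C']
Mutations(Gamma) = ['E202N', 'L403W', 'M755L', 'N354P', 'R308S', 'S776H', 'Y757C']
Intersection: ['A982S', 'E202N', 'L577K', 'M703V', 'R308S', 'Y757C'] ∩ ['E202N', 'L403W', 'M755L', 'N354P', 'R308S', 'S776H', 'Y757C'] = ['E202N', 'R308S', 'Y757C']

Answer: E202N,R308S,Y757C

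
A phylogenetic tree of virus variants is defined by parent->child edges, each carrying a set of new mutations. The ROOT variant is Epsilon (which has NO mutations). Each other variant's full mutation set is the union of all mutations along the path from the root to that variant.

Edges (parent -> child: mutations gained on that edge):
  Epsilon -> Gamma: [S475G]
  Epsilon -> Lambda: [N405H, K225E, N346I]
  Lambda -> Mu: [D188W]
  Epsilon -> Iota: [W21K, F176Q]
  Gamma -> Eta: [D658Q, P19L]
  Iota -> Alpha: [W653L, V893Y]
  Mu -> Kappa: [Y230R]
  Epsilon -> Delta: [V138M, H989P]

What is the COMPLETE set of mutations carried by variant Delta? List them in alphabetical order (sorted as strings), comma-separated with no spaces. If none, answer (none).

Answer: H989P,V138M

Derivation:
At Epsilon: gained [] -> total []
At Delta: gained ['V138M', 'H989P'] -> total ['H989P', 'V138M']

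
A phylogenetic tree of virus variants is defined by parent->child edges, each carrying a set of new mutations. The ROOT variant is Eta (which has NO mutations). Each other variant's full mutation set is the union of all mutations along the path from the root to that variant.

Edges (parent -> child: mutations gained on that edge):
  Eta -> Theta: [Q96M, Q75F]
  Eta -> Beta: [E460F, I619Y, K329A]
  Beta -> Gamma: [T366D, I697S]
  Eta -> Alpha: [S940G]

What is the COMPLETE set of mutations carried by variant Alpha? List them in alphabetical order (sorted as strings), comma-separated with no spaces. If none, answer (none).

At Eta: gained [] -> total []
At Alpha: gained ['S940G'] -> total ['S940G']

Answer: S940G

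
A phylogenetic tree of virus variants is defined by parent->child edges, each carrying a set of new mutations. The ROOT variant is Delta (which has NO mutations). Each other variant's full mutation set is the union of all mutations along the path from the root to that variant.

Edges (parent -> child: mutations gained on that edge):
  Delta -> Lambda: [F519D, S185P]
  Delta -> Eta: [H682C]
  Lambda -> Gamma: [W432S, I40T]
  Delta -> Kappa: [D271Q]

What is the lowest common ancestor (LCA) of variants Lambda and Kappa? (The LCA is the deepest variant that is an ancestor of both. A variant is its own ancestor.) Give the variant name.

Answer: Delta

Derivation:
Path from root to Lambda: Delta -> Lambda
  ancestors of Lambda: {Delta, Lambda}
Path from root to Kappa: Delta -> Kappa
  ancestors of Kappa: {Delta, Kappa}
Common ancestors: {Delta}
Walk up from Kappa: Kappa (not in ancestors of Lambda), Delta (in ancestors of Lambda)
Deepest common ancestor (LCA) = Delta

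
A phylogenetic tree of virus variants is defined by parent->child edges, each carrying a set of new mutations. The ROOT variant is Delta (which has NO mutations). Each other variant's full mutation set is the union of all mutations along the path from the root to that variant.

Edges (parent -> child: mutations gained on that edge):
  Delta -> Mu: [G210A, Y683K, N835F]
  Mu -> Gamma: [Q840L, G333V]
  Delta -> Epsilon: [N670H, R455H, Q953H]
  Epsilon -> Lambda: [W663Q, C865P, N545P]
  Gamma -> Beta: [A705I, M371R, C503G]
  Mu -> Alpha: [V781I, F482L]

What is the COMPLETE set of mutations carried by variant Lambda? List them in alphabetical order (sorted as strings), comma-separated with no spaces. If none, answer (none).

At Delta: gained [] -> total []
At Epsilon: gained ['N670H', 'R455H', 'Q953H'] -> total ['N670H', 'Q953H', 'R455H']
At Lambda: gained ['W663Q', 'C865P', 'N545P'] -> total ['C865P', 'N545P', 'N670H', 'Q953H', 'R455H', 'W663Q']

Answer: C865P,N545P,N670H,Q953H,R455H,W663Q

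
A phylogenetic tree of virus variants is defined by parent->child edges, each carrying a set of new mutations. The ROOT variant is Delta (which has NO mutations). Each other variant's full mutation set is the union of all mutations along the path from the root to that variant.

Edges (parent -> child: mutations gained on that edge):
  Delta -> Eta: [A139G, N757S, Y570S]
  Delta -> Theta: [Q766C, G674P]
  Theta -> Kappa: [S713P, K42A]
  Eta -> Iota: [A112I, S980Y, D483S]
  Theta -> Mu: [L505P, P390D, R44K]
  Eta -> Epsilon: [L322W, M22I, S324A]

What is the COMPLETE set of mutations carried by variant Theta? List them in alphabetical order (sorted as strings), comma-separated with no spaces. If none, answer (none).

Answer: G674P,Q766C

Derivation:
At Delta: gained [] -> total []
At Theta: gained ['Q766C', 'G674P'] -> total ['G674P', 'Q766C']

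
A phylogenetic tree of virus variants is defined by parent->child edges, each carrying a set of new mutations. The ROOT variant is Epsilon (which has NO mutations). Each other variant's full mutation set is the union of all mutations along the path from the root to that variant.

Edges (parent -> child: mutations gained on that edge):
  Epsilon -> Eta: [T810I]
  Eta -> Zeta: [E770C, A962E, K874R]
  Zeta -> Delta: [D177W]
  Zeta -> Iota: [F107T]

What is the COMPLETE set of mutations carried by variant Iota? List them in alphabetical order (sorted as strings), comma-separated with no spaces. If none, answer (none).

Answer: A962E,E770C,F107T,K874R,T810I

Derivation:
At Epsilon: gained [] -> total []
At Eta: gained ['T810I'] -> total ['T810I']
At Zeta: gained ['E770C', 'A962E', 'K874R'] -> total ['A962E', 'E770C', 'K874R', 'T810I']
At Iota: gained ['F107T'] -> total ['A962E', 'E770C', 'F107T', 'K874R', 'T810I']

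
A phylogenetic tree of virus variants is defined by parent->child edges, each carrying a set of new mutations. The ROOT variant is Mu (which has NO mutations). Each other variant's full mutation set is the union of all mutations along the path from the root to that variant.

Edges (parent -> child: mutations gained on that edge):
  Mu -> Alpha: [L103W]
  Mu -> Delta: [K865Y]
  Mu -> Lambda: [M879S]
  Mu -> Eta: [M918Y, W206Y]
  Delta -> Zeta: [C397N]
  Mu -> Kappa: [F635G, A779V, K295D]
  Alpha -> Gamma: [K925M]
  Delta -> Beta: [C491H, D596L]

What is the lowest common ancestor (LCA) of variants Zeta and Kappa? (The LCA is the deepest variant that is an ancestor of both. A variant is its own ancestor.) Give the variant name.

Path from root to Zeta: Mu -> Delta -> Zeta
  ancestors of Zeta: {Mu, Delta, Zeta}
Path from root to Kappa: Mu -> Kappa
  ancestors of Kappa: {Mu, Kappa}
Common ancestors: {Mu}
Walk up from Kappa: Kappa (not in ancestors of Zeta), Mu (in ancestors of Zeta)
Deepest common ancestor (LCA) = Mu

Answer: Mu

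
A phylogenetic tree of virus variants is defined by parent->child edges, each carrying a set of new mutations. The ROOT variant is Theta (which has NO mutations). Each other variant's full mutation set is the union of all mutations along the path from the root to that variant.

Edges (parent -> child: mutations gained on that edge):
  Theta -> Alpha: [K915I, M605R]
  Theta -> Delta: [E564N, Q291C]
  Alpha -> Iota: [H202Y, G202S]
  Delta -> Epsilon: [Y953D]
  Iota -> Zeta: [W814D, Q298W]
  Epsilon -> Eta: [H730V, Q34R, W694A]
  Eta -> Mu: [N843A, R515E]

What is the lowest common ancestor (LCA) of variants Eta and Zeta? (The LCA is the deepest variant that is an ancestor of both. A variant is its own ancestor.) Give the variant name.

Path from root to Eta: Theta -> Delta -> Epsilon -> Eta
  ancestors of Eta: {Theta, Delta, Epsilon, Eta}
Path from root to Zeta: Theta -> Alpha -> Iota -> Zeta
  ancestors of Zeta: {Theta, Alpha, Iota, Zeta}
Common ancestors: {Theta}
Walk up from Zeta: Zeta (not in ancestors of Eta), Iota (not in ancestors of Eta), Alpha (not in ancestors of Eta), Theta (in ancestors of Eta)
Deepest common ancestor (LCA) = Theta

Answer: Theta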